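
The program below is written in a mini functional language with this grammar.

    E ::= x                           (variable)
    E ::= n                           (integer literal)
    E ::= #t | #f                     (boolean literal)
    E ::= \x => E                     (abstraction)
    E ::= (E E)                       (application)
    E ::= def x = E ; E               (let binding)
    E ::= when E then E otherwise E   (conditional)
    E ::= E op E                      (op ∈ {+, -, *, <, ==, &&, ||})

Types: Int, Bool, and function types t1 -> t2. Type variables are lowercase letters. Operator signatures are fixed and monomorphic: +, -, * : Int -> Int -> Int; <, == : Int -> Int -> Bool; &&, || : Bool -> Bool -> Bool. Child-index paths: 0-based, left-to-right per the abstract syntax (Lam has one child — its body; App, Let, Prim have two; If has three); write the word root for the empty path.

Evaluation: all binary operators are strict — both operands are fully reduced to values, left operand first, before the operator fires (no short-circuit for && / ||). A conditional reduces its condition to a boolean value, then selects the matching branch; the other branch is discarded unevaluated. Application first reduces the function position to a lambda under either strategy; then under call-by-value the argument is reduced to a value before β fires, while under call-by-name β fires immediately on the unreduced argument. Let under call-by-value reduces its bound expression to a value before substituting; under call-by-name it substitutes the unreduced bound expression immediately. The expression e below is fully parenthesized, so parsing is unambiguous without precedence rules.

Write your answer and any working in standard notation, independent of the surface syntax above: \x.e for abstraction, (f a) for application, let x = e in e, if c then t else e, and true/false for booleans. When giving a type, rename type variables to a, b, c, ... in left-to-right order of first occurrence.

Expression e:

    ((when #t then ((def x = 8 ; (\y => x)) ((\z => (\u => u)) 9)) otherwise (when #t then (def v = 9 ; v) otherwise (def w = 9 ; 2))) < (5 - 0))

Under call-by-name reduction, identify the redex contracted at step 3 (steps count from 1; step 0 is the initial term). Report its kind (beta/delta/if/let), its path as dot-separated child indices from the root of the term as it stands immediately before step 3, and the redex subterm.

Answer: beta at 0 : ((\y.8) ((\z.(\u.u)) 9))

Trace:
step 0: ((if true then ((let x = 8 in (\y.x)) ((\z.(\u.u)) 9)) else (if true then (let v = 9 in v) else (let w = 9 in 2))) < (5 - 0))
step 1: [if@0] (((let x = 8 in (\y.x)) ((\z.(\u.u)) 9)) < (5 - 0))
step 2: [let@0.0] (((\y.8) ((\z.(\u.u)) 9)) < (5 - 0))
step 3: [beta@0] (8 < (5 - 0))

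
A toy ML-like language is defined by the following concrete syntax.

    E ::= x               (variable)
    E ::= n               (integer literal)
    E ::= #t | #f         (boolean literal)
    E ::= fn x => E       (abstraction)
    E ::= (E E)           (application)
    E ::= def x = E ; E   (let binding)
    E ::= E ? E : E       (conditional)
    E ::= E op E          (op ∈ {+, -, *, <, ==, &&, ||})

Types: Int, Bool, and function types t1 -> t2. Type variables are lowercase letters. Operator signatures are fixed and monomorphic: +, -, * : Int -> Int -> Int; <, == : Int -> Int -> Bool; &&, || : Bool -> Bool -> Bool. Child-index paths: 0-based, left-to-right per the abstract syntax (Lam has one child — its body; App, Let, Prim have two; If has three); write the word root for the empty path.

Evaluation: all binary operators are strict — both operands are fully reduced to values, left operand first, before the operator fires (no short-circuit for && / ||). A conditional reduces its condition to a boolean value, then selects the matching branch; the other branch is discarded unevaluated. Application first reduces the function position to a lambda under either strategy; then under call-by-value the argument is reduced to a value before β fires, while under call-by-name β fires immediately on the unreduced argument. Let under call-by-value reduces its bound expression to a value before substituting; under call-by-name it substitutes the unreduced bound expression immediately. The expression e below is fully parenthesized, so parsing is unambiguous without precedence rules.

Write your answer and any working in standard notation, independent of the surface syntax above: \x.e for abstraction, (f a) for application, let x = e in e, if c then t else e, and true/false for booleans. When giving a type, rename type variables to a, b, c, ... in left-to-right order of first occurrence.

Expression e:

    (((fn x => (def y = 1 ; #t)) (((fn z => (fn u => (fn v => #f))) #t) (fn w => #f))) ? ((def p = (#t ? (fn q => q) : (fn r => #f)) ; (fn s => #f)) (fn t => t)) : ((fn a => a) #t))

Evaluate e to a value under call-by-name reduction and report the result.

Trace:
step 0: (if ((\x.(let y = 1 in true)) (((\z.(\u.(\v.false))) true) (\w.false))) then ((let p = (if true then (\q.q) else (\r.false)) in (\s.false)) (\t.t)) else ((\a.a) true))
step 1: [beta@0] (if (let y = 1 in true) then ((let p = (if true then (\q.q) else (\r.false)) in (\s.false)) (\t.t)) else ((\a.a) true))
step 2: [let@0] (if true then ((let p = (if true then (\q.q) else (\r.false)) in (\s.false)) (\t.t)) else ((\a.a) true))
step 3: [if@root] ((let p = (if true then (\q.q) else (\r.false)) in (\s.false)) (\t.t))
step 4: [let@0] ((\s.false) (\t.t))
step 5: [beta@root] false

Answer: false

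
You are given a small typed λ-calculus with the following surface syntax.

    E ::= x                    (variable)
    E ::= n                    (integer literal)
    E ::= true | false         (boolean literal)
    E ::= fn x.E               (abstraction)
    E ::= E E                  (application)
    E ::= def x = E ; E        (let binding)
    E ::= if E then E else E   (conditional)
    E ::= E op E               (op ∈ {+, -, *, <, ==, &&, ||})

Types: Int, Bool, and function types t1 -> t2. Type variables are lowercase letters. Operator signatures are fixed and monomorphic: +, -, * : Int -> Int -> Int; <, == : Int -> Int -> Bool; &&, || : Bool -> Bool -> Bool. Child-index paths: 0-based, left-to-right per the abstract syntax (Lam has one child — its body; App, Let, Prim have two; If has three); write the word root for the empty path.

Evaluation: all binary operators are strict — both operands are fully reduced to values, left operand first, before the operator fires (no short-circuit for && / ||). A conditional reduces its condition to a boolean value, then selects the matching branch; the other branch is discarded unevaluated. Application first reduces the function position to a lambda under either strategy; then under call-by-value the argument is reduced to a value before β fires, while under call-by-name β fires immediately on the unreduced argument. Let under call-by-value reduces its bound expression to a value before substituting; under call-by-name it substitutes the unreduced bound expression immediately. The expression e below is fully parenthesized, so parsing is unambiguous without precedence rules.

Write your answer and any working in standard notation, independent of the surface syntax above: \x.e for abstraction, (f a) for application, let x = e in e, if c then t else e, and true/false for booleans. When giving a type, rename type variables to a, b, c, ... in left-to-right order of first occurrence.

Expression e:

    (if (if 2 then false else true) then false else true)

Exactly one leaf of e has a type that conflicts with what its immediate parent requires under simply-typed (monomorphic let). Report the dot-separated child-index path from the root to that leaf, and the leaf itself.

Derivation:
  unify Int ~ Bool
  FAIL: mismatch Int ~ Bool

Answer: 0.0 : 2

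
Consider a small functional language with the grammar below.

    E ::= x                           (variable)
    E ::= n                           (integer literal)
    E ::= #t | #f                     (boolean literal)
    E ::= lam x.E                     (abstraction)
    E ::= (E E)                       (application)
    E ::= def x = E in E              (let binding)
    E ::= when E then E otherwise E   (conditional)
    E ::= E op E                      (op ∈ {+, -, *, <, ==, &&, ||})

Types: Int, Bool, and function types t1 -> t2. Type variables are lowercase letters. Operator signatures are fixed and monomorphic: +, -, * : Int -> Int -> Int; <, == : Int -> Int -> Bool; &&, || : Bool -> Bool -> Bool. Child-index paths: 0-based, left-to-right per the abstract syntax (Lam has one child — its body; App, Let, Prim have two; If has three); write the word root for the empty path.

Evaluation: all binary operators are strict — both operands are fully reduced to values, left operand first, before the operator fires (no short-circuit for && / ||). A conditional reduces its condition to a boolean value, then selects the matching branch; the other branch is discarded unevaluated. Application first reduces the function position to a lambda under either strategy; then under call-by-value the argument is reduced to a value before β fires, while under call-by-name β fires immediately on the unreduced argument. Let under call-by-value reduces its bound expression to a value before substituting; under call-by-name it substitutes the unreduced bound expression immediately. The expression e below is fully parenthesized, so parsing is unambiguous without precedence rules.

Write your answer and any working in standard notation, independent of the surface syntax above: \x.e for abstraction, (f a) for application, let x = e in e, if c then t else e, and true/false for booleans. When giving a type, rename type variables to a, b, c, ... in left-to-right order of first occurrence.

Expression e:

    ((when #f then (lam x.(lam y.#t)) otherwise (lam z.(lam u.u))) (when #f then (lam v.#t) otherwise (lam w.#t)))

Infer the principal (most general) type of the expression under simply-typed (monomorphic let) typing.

Answer: Bool -> Bool

Working:
  unify Bool ~ Bool
\y._ : b -> Bool
\x._ : a -> b -> Bool
u : d
\u._ : d -> d
\z._ : c -> d -> d
  unify a -> b -> Bool ~ c -> d -> d
  unify a ~ c
  unify b -> Bool ~ d -> d
  unify b ~ d
  unify Bool ~ d
  unify Bool ~ Bool
\v._ : e -> Bool
\w._ : f -> Bool
  unify e -> Bool ~ f -> Bool
  unify e ~ f
  unify Bool ~ Bool
  unify c -> Bool -> Bool ~ (f -> Bool) -> g
  unify c ~ f -> Bool
  unify Bool -> Bool ~ g
_ _ : Bool -> Bool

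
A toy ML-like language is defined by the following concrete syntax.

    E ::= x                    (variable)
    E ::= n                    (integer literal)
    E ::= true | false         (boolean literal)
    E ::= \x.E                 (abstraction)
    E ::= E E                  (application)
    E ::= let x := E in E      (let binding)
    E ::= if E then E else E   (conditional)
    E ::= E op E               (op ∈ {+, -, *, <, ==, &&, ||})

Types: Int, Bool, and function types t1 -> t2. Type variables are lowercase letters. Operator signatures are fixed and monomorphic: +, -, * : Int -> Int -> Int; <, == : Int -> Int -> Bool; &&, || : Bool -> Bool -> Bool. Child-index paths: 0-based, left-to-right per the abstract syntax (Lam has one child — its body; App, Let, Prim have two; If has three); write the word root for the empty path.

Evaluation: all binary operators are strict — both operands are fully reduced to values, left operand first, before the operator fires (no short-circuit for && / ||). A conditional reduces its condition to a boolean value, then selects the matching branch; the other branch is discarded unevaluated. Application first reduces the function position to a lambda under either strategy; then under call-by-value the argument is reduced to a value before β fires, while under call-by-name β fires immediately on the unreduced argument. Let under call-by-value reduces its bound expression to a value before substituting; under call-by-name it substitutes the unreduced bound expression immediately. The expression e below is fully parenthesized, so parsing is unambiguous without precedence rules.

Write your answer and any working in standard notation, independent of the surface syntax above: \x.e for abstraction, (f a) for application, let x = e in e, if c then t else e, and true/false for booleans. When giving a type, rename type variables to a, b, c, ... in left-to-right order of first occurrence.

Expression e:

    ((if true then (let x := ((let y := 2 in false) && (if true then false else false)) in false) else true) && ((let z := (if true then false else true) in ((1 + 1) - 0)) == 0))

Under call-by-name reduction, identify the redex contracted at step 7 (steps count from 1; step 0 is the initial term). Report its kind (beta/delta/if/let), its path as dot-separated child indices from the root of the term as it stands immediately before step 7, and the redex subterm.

Answer: delta at root : (false && false)

Trace:
step 0: ((if true then (let x = ((let y = 2 in false) && (if true then false else false)) in false) else true) && ((let z = (if true then false else true) in ((1 + 1) - 0)) == 0))
step 1: [if@0] ((let x = ((let y = 2 in false) && (if true then false else false)) in false) && ((let z = (if true then false else true) in ((1 + 1) - 0)) == 0))
step 2: [let@0] (false && ((let z = (if true then false else true) in ((1 + 1) - 0)) == 0))
step 3: [let@1.0] (false && (((1 + 1) - 0) == 0))
step 4: [delta@1.0.0] (false && ((2 - 0) == 0))
step 5: [delta@1.0] (false && (2 == 0))
step 6: [delta@1] (false && false)
step 7: [delta@root] false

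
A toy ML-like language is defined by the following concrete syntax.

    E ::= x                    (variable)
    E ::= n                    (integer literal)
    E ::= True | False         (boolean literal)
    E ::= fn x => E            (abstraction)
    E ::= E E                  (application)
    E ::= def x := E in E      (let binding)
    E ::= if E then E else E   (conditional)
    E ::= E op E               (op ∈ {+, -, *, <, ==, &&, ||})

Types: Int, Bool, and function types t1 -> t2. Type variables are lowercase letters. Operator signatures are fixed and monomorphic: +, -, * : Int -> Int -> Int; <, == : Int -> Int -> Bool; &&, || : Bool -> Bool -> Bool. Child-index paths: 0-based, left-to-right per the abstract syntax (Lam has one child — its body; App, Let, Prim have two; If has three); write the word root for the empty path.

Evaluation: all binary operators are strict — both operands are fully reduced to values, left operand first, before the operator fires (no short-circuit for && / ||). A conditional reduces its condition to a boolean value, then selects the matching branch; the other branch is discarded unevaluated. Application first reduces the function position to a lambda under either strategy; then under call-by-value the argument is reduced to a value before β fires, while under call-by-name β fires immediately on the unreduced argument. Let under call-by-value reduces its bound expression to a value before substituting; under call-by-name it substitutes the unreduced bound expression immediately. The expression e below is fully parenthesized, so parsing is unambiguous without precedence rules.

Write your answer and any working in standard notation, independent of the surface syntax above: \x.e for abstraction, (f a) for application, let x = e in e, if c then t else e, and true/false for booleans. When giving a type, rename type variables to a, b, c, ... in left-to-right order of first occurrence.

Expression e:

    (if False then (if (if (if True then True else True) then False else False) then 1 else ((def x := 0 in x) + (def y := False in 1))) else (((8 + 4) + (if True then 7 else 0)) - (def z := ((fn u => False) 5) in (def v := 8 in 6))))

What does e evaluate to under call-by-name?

Answer: 13

Derivation:
step 0: (if false then (if (if (if true then true else true) then false else false) then 1 else ((let x = 0 in x) + (let y = false in 1))) else (((8 + 4) + (if true then 7 else 0)) - (let z = ((\u.false) 5) in (let v = 8 in 6))))
step 1: [if@root] (((8 + 4) + (if true then 7 else 0)) - (let z = ((\u.false) 5) in (let v = 8 in 6)))
step 2: [delta@0.0] ((12 + (if true then 7 else 0)) - (let z = ((\u.false) 5) in (let v = 8 in 6)))
step 3: [if@0.1] ((12 + 7) - (let z = ((\u.false) 5) in (let v = 8 in 6)))
step 4: [delta@0] (19 - (let z = ((\u.false) 5) in (let v = 8 in 6)))
step 5: [let@1] (19 - (let v = 8 in 6))
step 6: [let@1] (19 - 6)
step 7: [delta@root] 13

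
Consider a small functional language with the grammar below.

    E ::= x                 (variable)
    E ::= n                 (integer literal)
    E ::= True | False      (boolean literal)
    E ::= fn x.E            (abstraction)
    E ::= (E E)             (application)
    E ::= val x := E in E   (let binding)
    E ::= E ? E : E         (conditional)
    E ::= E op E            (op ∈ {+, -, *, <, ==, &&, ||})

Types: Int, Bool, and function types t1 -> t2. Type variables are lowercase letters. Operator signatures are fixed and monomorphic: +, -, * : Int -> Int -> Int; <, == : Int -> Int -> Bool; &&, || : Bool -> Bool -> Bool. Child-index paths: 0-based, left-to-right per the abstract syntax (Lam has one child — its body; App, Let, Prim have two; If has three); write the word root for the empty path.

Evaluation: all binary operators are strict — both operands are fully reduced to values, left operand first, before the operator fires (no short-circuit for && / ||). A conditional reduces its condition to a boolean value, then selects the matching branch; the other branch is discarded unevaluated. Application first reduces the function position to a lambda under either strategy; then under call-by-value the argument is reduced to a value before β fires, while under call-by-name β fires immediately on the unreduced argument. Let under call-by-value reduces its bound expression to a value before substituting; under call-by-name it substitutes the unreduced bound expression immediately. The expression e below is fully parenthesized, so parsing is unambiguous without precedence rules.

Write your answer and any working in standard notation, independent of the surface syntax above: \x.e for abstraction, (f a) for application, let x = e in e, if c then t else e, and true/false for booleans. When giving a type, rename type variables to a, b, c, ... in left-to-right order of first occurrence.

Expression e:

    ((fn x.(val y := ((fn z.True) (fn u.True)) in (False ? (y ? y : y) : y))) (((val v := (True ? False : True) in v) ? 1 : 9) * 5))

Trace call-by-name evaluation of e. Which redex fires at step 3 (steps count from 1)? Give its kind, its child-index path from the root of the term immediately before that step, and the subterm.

Derivation:
step 0: ((\x.(let y = ((\z.true) (\u.true)) in (if false then (if y then y else y) else y))) ((if (let v = (if true then false else true) in v) then 1 else 9) * 5))
step 1: [beta@root] (let y = ((\z.true) (\u.true)) in (if false then (if y then y else y) else y))
step 2: [let@root] (if false then (if ((\z.true) (\u.true)) then ((\z.true) (\u.true)) else ((\z.true) (\u.true))) else ((\z.true) (\u.true)))
step 3: [if@root] ((\z.true) (\u.true))

Answer: if at root : (if false then (if ((\z.true) (\u.true)) then ((\z.true) (\u.true)) else ((\z.true) (\u.true))) else ((\z.true) (\u.true)))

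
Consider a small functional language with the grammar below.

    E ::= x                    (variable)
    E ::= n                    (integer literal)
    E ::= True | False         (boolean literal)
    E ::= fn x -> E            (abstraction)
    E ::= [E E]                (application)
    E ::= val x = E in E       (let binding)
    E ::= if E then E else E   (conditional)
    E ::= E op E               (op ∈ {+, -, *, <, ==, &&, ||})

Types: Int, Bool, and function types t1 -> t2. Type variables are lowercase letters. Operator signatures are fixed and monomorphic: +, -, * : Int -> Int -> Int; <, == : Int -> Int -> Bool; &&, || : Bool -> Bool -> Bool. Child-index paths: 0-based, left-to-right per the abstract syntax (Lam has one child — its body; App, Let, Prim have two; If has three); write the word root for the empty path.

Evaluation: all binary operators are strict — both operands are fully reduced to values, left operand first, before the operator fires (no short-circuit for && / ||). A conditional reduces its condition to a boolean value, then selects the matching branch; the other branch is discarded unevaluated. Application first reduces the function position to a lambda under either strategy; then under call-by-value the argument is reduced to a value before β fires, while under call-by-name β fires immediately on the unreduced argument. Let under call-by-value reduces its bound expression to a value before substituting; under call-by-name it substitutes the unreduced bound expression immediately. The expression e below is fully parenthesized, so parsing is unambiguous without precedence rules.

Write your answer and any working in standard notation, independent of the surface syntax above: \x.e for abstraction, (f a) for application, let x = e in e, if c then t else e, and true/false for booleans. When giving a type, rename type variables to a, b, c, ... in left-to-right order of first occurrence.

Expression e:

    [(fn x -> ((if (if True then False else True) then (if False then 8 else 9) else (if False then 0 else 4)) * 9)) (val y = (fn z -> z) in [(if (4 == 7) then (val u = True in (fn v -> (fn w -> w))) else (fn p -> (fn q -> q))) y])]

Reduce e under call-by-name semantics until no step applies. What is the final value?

Trace:
step 0: ((\x.((if (if true then false else true) then (if false then 8 else 9) else (if false then 0 else 4)) * 9)) (let y = (\z.z) in ((if (4 == 7) then (let u = true in (\v.(\w.w))) else (\p.(\q.q))) y)))
step 1: [beta@root] ((if (if true then false else true) then (if false then 8 else 9) else (if false then 0 else 4)) * 9)
step 2: [if@0.0] ((if false then (if false then 8 else 9) else (if false then 0 else 4)) * 9)
step 3: [if@0] ((if false then 0 else 4) * 9)
step 4: [if@0] (4 * 9)
step 5: [delta@root] 36

Answer: 36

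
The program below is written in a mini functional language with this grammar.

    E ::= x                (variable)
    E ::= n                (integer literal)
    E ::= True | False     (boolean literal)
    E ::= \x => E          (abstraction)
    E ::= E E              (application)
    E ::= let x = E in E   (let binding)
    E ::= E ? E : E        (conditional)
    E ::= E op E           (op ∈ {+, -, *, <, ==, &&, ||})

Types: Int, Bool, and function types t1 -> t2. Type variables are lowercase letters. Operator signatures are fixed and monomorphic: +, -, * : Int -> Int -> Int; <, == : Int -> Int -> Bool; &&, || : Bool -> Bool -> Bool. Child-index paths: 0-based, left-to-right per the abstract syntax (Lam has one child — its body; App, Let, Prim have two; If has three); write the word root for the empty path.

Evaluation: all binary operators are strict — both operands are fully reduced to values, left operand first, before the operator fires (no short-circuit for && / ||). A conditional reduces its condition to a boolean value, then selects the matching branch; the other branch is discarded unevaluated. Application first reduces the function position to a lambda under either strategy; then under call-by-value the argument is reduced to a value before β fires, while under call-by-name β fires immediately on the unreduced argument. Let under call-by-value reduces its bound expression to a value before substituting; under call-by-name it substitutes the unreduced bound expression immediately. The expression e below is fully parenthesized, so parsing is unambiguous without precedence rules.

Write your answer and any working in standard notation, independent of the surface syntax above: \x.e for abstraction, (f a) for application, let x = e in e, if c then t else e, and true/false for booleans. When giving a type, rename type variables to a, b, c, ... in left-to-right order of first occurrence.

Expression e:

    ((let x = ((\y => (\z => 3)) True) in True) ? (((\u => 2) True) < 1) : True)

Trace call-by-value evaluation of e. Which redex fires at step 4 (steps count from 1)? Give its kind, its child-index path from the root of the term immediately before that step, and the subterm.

Trace:
step 0: (if (let x = ((\y.(\z.3)) true) in true) then (((\u.2) true) < 1) else true)
step 1: [beta@0.0] (if (let x = (\z.3) in true) then (((\u.2) true) < 1) else true)
step 2: [let@0] (if true then (((\u.2) true) < 1) else true)
step 3: [if@root] (((\u.2) true) < 1)
step 4: [beta@0] (2 < 1)

Answer: beta at 0 : ((\u.2) true)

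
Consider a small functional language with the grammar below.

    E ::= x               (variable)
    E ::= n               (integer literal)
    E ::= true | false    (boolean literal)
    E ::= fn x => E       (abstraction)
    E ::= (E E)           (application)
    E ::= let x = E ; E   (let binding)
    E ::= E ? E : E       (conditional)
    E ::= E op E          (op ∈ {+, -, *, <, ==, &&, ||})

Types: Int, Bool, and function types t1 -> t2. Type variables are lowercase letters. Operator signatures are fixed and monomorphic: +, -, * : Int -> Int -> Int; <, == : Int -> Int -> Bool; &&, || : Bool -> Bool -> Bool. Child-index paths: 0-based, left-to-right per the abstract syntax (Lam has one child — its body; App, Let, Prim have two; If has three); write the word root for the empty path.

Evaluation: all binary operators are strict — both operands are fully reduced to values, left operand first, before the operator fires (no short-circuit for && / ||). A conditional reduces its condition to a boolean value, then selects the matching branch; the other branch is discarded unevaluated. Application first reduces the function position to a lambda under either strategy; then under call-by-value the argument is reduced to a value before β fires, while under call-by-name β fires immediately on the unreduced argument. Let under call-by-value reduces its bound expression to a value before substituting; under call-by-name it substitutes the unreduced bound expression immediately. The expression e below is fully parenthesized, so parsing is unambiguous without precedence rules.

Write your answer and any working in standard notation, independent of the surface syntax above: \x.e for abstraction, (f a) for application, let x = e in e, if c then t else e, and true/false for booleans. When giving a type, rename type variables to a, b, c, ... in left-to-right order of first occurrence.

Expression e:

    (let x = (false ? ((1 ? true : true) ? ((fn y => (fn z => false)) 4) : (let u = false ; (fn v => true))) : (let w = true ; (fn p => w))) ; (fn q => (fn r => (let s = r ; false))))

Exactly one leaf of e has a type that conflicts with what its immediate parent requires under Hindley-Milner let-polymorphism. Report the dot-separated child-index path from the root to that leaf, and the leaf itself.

Working:
  unify Bool ~ Bool
  unify Int ~ Bool
  FAIL: mismatch Int ~ Bool

Answer: 0.1.0.0 : 1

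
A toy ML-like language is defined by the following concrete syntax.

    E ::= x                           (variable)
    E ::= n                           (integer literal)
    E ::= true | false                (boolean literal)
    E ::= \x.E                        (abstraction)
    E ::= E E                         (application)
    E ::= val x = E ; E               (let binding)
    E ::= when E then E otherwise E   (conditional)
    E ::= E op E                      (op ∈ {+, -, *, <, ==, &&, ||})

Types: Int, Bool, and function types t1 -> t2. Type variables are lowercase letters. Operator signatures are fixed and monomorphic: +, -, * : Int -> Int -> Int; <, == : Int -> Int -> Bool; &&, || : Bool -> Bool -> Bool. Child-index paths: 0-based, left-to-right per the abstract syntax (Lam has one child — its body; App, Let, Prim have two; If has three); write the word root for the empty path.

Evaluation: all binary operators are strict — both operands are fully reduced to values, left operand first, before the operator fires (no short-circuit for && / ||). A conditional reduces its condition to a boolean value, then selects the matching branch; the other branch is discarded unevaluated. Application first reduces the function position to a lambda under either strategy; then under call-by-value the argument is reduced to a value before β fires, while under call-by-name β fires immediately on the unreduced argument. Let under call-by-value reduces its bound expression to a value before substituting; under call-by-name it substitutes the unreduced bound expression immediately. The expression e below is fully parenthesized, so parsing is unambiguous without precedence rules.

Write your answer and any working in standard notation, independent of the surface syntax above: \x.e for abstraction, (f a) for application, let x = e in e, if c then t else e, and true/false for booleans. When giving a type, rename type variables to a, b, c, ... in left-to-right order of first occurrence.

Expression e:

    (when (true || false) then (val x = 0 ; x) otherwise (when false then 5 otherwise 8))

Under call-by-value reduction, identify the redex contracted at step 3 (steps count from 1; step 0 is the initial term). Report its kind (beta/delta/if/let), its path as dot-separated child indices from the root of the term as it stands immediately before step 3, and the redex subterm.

Answer: let at root : (let x = 0 in x)

Trace:
step 0: (if (true || false) then (let x = 0 in x) else (if false then 5 else 8))
step 1: [delta@0] (if true then (let x = 0 in x) else (if false then 5 else 8))
step 2: [if@root] (let x = 0 in x)
step 3: [let@root] 0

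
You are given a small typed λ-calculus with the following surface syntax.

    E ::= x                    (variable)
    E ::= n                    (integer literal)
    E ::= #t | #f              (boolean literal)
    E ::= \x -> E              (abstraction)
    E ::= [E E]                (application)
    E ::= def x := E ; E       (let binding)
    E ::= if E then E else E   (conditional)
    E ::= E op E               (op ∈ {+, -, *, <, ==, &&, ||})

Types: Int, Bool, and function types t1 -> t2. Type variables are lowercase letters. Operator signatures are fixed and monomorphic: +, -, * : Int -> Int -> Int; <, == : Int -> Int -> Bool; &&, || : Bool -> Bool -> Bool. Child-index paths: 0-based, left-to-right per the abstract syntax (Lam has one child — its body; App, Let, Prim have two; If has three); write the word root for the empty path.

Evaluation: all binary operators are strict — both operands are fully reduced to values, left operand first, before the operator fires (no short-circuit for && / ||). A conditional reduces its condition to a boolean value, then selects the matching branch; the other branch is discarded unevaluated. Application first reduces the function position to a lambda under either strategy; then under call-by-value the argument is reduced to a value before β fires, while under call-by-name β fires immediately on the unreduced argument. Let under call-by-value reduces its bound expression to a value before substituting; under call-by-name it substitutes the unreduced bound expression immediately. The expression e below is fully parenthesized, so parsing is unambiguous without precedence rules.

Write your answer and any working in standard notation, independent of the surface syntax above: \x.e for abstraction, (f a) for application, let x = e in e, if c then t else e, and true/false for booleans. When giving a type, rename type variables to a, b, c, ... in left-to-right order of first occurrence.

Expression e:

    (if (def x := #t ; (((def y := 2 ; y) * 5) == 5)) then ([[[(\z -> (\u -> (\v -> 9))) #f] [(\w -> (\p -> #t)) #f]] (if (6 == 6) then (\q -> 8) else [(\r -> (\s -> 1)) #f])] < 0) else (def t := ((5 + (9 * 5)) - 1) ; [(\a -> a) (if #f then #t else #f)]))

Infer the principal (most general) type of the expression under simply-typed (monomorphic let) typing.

Working:
let x : Bool
let y : Int
y : Int
  unify Int ~ Int
  unify Int ~ Int
  unify Int ~ Int
  unify Int ~ Int
  unify Bool ~ Bool
\v._ : c -> Int
\u._ : b -> c -> Int
\z._ : a -> b -> c -> Int
  unify a -> b -> c -> Int ~ Bool -> d
  unify a ~ Bool
  unify b -> c -> Int ~ d
_ _ : b -> c -> Int
\p._ : f -> Bool
\w._ : e -> f -> Bool
  unify e -> f -> Bool ~ Bool -> g
  unify e ~ Bool
  unify f -> Bool ~ g
_ _ : f -> Bool
  unify b -> c -> Int ~ (f -> Bool) -> h
  unify b ~ f -> Bool
  unify c -> Int ~ h
_ _ : c -> Int
  unify Int ~ Int
  unify Int ~ Int
  unify Bool ~ Bool
\q._ : i -> Int
\s._ : k -> Int
\r._ : j -> k -> Int
  unify j -> k -> Int ~ Bool -> l
  unify j ~ Bool
  unify k -> Int ~ l
_ _ : k -> Int
  unify i -> Int ~ k -> Int
  unify i ~ k
  unify Int ~ Int
  unify c -> Int ~ (k -> Int) -> m
  unify c ~ k -> Int
  unify Int ~ m
_ _ : Int
  unify Int ~ Int
  unify Int ~ Int
  unify Int ~ Int
  unify Int ~ Int
  unify Int ~ Int
  unify Int ~ Int
  unify Int ~ Int
  unify Int ~ Int
let t : Int
a : n
\a._ : n -> n
  unify Bool ~ Bool
  unify Bool ~ Bool
  unify n -> n ~ Bool -> o
  unify n ~ Bool
  unify Bool ~ o
_ _ : Bool
  unify Bool ~ Bool

Answer: Bool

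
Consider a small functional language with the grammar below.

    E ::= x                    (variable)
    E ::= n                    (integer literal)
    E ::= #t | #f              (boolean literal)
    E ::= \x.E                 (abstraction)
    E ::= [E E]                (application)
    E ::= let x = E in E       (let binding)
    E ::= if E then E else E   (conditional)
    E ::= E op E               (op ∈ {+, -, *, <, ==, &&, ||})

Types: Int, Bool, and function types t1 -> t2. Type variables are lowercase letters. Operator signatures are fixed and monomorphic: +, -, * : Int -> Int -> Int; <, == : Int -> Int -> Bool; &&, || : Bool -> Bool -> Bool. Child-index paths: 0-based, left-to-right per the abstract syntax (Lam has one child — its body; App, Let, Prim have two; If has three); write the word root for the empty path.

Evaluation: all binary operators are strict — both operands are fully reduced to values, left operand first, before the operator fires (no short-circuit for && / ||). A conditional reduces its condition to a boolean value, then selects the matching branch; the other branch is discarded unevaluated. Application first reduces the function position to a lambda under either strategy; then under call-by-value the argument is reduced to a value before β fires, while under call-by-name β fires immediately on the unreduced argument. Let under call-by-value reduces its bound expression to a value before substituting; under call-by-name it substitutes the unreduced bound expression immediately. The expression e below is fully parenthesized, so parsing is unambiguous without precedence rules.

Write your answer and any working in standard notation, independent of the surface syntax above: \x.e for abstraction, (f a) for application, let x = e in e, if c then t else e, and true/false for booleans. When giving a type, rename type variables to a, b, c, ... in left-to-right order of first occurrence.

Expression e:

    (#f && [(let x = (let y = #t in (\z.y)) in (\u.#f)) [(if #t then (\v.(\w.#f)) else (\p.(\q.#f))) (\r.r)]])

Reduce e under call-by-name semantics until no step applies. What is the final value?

Answer: false

Working:
step 0: (false && ((let x = (let y = true in (\z.y)) in (\u.false)) ((if true then (\v.(\w.false)) else (\p.(\q.false))) (\r.r))))
step 1: [let@1.0] (false && ((\u.false) ((if true then (\v.(\w.false)) else (\p.(\q.false))) (\r.r))))
step 2: [beta@1] (false && false)
step 3: [delta@root] false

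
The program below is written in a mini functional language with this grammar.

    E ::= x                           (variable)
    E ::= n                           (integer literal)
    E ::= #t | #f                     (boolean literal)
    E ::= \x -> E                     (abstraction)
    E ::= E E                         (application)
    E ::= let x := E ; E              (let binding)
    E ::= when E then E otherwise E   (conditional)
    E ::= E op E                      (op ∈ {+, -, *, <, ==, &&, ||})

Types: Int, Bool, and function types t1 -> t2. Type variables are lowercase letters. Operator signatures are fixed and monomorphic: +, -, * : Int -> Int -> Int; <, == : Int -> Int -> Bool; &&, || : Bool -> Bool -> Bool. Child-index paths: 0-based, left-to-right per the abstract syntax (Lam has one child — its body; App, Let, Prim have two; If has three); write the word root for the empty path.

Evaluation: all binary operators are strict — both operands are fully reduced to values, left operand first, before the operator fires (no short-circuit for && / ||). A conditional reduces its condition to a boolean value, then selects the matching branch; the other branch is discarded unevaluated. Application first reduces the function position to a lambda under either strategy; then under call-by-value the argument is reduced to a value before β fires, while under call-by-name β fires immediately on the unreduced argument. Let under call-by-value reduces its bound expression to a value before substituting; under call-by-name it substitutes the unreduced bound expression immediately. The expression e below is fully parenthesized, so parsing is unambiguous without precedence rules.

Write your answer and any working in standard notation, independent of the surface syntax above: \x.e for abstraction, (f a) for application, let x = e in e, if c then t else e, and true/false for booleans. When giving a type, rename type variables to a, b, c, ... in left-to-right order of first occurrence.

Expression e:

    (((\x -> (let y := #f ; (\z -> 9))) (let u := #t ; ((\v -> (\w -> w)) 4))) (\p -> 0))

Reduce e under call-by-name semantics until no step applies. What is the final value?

Working:
step 0: (((\x.(let y = false in (\z.9))) (let u = true in ((\v.(\w.w)) 4))) (\p.0))
step 1: [beta@0] ((let y = false in (\z.9)) (\p.0))
step 2: [let@0] ((\z.9) (\p.0))
step 3: [beta@root] 9

Answer: 9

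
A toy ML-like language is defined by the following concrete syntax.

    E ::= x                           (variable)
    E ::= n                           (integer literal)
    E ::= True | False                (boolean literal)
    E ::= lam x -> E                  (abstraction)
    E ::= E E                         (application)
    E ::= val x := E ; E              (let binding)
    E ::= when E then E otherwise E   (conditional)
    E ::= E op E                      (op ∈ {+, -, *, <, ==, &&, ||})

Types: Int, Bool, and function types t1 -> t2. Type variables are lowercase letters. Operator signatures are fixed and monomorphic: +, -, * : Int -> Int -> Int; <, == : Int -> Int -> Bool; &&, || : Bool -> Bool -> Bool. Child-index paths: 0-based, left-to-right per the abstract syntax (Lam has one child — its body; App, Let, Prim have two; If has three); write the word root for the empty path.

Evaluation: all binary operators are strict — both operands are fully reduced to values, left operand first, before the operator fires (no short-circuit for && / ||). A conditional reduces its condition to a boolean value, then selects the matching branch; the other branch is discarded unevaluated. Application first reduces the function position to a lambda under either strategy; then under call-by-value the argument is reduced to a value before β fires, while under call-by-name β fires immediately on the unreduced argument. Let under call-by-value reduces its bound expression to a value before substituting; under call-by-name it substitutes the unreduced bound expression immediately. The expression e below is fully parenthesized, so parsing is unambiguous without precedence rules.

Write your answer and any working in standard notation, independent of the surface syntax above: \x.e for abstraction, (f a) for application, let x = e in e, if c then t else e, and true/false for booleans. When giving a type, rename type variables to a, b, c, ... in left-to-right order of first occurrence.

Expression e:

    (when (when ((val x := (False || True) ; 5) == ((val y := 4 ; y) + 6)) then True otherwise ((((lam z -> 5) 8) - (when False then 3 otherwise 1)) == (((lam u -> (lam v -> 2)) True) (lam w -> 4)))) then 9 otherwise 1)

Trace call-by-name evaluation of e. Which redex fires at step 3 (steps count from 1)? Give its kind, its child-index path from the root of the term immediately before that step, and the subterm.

Answer: delta at 0.0.1 : (4 + 6)

Derivation:
step 0: (if (if ((let x = (false || true) in 5) == ((let y = 4 in y) + 6)) then true else ((((\z.5) 8) - (if false then 3 else 1)) == (((\u.(\v.2)) true) (\w.4)))) then 9 else 1)
step 1: [let@0.0.0] (if (if (5 == ((let y = 4 in y) + 6)) then true else ((((\z.5) 8) - (if false then 3 else 1)) == (((\u.(\v.2)) true) (\w.4)))) then 9 else 1)
step 2: [let@0.0.1.0] (if (if (5 == (4 + 6)) then true else ((((\z.5) 8) - (if false then 3 else 1)) == (((\u.(\v.2)) true) (\w.4)))) then 9 else 1)
step 3: [delta@0.0.1] (if (if (5 == 10) then true else ((((\z.5) 8) - (if false then 3 else 1)) == (((\u.(\v.2)) true) (\w.4)))) then 9 else 1)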